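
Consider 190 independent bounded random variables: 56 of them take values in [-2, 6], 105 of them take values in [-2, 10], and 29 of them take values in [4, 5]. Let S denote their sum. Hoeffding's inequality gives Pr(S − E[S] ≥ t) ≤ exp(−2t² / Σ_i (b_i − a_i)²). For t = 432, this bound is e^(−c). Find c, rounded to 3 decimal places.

Σ(b_i − a_i)² = 56·8² + 105·12² + 29·1² = 18733.
c = 2t² / 18733 = 2·432² / 18733 = 19.9246.

19.925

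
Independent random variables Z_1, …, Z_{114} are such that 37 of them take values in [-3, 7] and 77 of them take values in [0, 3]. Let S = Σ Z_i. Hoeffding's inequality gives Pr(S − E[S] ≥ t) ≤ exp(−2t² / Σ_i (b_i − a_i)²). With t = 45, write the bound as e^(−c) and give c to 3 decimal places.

0.922

Σ(b_i − a_i)² = 37·10² + 77·3² = 4393.
c = 2t² / 4393 = 2·45² / 4393 = 0.9219.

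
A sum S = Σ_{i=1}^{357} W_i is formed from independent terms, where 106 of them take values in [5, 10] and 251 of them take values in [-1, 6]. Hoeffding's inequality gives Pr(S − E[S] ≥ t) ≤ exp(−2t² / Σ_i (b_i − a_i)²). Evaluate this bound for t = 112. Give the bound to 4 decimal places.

0.1867

Σ(b_i − a_i)² = 106·5² + 251·7² = 14949.
Exponent = 2·112² / 14949 = 1.67824.
Bound = exp(−1.67824) = 0.18670.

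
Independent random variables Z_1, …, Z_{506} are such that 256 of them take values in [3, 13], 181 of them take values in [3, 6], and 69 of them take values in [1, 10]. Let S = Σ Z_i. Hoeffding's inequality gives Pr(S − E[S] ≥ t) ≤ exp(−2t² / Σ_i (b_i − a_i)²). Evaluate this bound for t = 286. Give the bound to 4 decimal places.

Σ(b_i − a_i)² = 256·10² + 181·3² + 69·9² = 32818.
Exponent = 2·286² / 32818 = 4.98483.
Bound = exp(−4.98483) = 0.00684.

0.0068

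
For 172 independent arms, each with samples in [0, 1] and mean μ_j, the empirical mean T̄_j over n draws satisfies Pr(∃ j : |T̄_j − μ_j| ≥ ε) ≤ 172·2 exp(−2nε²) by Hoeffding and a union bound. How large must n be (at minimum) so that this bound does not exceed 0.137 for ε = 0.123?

Need 2·172·exp(−2nε²) ≤ 0.137, i.e. exp(−2nε²) ≤ 0.137/344.
So 2nε² ≥ ln(344/0.137) = 7.828416.
Hence n ≥ 7.828416/(2·0.123²) = 258.722.
The smallest integer n is 259.

259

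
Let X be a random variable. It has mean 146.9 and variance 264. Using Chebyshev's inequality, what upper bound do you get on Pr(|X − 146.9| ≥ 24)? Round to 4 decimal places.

Chebyshev: Pr(|X − μ| ≥ t) ≤ Var(X)/t².
Bound = 264 / 576 = 0.4583.

0.4583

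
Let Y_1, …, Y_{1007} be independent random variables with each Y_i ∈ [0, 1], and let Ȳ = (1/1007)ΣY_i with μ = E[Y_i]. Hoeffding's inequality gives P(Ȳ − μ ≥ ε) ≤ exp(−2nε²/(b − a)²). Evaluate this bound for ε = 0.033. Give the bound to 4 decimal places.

Exponent: 2nε²/(b − a)² = 2·1007·0.033² / 1² = 2.19325.
Bound = exp(−2.19325) = 0.11155.

0.1116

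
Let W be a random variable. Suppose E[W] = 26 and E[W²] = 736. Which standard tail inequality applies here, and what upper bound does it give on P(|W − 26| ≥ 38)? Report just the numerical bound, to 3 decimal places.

The first two moments determine the variance, so Chebyshev's inequality is the sharpest standard bound available.
Var(W) = E[W²] − (E[W])² = 736 − 676 = 60.
Chebyshev's inequality: P(|W − μ| ≥ t) ≤ Var(W)/t² = 60/1444 = 0.0416.

0.042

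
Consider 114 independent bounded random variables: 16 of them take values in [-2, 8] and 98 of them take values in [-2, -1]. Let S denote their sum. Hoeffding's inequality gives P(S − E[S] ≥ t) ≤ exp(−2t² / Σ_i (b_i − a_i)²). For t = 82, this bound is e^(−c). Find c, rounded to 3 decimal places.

7.920

Σ(b_i − a_i)² = 16·10² + 98·1² = 1698.
c = 2t² / 1698 = 2·82² / 1698 = 7.9199.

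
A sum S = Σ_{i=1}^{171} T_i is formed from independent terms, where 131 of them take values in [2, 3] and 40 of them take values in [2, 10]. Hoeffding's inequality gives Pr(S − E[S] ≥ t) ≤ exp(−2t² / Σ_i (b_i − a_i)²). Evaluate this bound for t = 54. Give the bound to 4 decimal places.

Σ(b_i − a_i)² = 131·1² + 40·8² = 2691.
Exponent = 2·54² / 2691 = 2.16722.
Bound = exp(−2.16722) = 0.11450.

0.1145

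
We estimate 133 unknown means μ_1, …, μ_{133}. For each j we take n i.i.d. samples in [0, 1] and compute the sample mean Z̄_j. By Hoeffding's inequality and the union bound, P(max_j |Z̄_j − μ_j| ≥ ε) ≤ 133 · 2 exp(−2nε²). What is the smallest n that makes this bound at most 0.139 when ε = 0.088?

488

Need 2·133·exp(−2nε²) ≤ 0.139, i.e. exp(−2nε²) ≤ 0.139/266.
So 2nε² ≥ ln(266/0.139) = 7.556778.
Hence n ≥ 7.556778/(2·0.088²) = 487.912.
The smallest integer n is 488.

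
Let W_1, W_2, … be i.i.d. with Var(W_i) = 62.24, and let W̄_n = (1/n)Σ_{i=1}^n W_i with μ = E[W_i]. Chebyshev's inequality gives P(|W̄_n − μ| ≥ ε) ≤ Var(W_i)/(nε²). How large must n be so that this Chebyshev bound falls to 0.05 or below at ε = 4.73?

Require 62.24/(n·4.73²) ≤ 0.05, i.e. n ≥ 62.24/(0.05·4.73²) = 55.639.
The smallest integer n is 56.

56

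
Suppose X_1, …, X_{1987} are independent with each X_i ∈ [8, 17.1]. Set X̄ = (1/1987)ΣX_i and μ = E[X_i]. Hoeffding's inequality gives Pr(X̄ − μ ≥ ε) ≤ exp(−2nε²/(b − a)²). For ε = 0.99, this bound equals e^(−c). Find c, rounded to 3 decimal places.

47.034

c = 2nε²/(b − a)² = 2·1987·0.99² / 9.1² = 47.0344.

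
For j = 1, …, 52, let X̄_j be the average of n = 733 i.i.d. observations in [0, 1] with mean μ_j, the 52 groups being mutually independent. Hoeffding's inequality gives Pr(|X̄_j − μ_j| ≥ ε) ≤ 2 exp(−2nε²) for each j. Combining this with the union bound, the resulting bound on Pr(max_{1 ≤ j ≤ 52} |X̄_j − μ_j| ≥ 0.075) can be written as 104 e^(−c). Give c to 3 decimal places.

8.246

Union bound over the 52 events: Pr(max_{1 ≤ j ≤ 52} |X̄_j − μ_j| ≥ 0.075) ≤ 52·2·exp(−2nε²) = 104 exp(−2·733·0.075²).
So c = 2·733·0.075² = 8.2462.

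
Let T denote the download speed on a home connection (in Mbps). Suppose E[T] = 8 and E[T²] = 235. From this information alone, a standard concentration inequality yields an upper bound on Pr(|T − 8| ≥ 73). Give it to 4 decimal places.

0.0321

The first two moments determine the variance, so Chebyshev's inequality is the sharpest standard bound available.
Var(T) = E[T²] − (E[T])² = 235 − 64 = 171.
Chebyshev's inequality: Pr(|T − μ| ≥ t) ≤ Var(T)/t² = 171/5329 = 0.0321.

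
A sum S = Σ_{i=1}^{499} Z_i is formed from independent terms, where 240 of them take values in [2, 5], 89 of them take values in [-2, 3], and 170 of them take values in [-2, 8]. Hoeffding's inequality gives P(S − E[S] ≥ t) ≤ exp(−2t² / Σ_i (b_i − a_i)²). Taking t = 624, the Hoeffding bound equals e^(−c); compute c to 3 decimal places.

36.416

Σ(b_i − a_i)² = 240·3² + 89·5² + 170·10² = 21385.
c = 2t² / 21385 = 2·624² / 21385 = 36.4158.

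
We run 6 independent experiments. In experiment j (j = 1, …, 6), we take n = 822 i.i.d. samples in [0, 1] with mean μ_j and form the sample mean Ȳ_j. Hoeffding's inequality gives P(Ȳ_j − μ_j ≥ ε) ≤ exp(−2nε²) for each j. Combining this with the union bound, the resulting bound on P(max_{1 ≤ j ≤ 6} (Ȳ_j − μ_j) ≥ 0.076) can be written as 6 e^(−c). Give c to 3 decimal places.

9.496

Union bound over the 6 events: P(max_{1 ≤ j ≤ 6} (Ȳ_j − μ_j) ≥ 0.076) ≤ 6·exp(−2nε²) = 6 exp(−2·822·0.076²).
So c = 2·822·0.076² = 9.4957.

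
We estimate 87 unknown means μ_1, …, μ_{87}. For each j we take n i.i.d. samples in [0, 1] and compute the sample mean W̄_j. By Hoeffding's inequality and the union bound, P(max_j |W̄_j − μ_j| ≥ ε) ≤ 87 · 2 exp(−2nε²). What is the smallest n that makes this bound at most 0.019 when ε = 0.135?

251

Need 2·87·exp(−2nε²) ≤ 0.019, i.e. exp(−2nε²) ≤ 0.019/174.
So 2nε² ≥ ln(174/0.019) = 9.122372.
Hence n ≥ 9.122372/(2·0.135²) = 250.271.
The smallest integer n is 251.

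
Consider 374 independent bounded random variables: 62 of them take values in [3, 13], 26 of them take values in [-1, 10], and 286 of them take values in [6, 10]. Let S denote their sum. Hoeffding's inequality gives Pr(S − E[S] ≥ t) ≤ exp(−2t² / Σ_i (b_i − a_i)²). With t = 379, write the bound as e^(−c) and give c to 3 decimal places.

Σ(b_i − a_i)² = 62·10² + 26·11² + 286·4² = 13922.
c = 2t² / 13922 = 2·379² / 13922 = 20.6351.

20.635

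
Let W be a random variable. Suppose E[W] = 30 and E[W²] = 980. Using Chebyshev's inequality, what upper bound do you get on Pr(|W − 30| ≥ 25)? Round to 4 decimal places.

Var(W) = E[W²] − (E[W])² = 980 − 900 = 80.
Chebyshev's inequality: Pr(|W − μ| ≥ t) ≤ Var(W)/t² = 80/625 = 0.1280.

0.1280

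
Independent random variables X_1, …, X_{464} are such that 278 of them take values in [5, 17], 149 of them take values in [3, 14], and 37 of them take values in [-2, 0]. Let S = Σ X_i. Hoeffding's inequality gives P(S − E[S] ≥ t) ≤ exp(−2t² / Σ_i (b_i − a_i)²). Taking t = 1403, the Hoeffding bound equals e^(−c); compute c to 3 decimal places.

Σ(b_i − a_i)² = 278·12² + 149·11² + 37·2² = 58209.
c = 2t² / 58209 = 2·1403² / 58209 = 67.6325.

67.632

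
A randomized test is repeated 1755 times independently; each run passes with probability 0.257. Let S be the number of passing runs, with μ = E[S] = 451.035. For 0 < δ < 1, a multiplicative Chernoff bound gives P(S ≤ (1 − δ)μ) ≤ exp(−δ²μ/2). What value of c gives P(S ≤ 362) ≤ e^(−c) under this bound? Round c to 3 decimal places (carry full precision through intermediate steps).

8.788

Write 362 = (1 − δ)μ, so δ = 1 − 362/451.035 = 0.1974015…
Then the exponent is δ²μ/2 = (μ − 362)²/(2μ) = 8.787823.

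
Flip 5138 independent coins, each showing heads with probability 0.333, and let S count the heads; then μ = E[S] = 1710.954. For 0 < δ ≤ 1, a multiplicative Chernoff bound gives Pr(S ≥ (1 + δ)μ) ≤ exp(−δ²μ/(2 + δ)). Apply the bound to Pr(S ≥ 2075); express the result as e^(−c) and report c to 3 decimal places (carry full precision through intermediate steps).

Write 2075 = (1 + δ)μ, so δ = 2075/1710.954 − 1 = 0.2127737…
Then the exponent is δ²μ/(2 + δ) = (2075 − μ)² / (μ·(2 + δ)) = 35.005573.

35.006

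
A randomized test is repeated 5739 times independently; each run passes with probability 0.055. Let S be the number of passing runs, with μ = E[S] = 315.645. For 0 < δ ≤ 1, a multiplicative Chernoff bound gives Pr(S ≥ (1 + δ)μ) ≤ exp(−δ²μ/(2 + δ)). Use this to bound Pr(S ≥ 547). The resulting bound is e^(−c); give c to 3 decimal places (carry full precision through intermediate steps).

62.048

Write 547 = (1 + δ)μ, so δ = 547/315.645 − 1 = 0.7329595…
Then the exponent is δ²μ/(2 + δ) = (547 − μ)² / (μ·(2 + δ)) = 62.047698.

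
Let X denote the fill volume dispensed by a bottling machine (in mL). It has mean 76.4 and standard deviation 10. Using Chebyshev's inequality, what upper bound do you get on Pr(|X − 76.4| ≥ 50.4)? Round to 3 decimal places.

0.039

Chebyshev: Pr(|X − μ| ≥ t) ≤ Var(X)/t².
Var(X) = σ² = 10² = 100.
Bound = 100 / 2540.16 = 0.0394.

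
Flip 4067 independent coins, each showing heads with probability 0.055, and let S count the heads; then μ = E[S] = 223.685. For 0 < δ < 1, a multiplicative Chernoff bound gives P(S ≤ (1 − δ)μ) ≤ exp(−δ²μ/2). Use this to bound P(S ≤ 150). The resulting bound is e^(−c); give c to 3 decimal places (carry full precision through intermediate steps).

12.136

Write 150 = (1 − δ)μ, so δ = 1 − 150/223.685 = 0.3294141…
Then the exponent is δ²μ/2 = (μ − 150)²/(2μ) = 12.136440.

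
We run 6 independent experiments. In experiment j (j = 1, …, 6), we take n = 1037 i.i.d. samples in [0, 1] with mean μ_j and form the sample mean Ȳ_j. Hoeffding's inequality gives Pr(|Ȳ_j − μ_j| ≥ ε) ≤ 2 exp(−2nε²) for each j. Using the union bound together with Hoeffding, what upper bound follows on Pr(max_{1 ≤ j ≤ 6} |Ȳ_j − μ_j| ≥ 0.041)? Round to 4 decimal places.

Per-experiment Hoeffding bound: 2·exp(−2·1037·0.041²) = 2·exp(−3.48639) = 0.061222.
Union bound over 6 events: 6·0.061222 = 0.36733.

0.3673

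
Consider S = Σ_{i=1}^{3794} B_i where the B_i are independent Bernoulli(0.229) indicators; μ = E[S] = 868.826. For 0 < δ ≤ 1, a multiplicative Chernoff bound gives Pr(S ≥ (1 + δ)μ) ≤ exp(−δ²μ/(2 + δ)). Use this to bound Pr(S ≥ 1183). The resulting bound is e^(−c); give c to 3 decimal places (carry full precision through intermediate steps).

48.106

Write 1183 = (1 + δ)μ, so δ = 1183/868.826 − 1 = 0.3616075…
Then the exponent is δ²μ/(2 + δ) = (1183 − μ)² / (μ·(2 + δ)) = 48.106078.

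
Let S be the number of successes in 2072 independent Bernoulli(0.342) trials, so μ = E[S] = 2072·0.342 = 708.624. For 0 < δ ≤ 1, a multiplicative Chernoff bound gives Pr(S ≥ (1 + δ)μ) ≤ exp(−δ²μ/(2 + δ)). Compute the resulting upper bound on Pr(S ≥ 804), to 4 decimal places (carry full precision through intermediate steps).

Write 804 = (1 + δ)μ, so δ = 804/708.624 − 1 = 0.1345932…
Then the exponent is δ²μ/(2 + δ) = (804 − μ)² / (μ·(2 + δ)) = 6.013776.
Bound = exp(−6.013776) = 0.00244.

0.0024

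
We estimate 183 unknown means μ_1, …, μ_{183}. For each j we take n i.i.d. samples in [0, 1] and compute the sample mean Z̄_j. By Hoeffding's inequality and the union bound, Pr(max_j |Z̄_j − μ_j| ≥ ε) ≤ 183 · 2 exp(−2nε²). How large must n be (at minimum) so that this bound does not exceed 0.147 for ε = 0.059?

1124

Need 2·183·exp(−2nε²) ≤ 0.147, i.e. exp(−2nε²) ≤ 0.147/366.
So 2nε² ≥ ln(366/0.147) = 7.819956.
Hence n ≥ 7.819956/(2·0.059²) = 1123.234.
The smallest integer n is 1124.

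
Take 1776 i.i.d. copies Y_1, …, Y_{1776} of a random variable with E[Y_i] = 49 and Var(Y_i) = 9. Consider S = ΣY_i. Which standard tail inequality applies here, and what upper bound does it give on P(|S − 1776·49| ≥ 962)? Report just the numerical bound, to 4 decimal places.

With mean and variance of each term known, Chebyshev's inequality bounds the deviation of the sum (or sample mean).
Var(S) = n·Var(Y_i) = 1776·9 = 15984.
Chebyshev: P(|S − 1776·49| ≥ 962) ≤ Var(S)/962² = 15984/925444 = 0.0173.

0.0173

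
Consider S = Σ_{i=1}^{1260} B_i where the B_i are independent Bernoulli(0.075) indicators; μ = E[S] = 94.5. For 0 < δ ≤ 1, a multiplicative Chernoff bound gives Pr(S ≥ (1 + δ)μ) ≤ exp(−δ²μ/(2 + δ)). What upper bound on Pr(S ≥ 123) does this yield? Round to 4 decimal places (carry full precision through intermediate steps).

Write 123 = (1 + δ)μ, so δ = 123/94.5 − 1 = 0.3015873…
Then the exponent is δ²μ/(2 + δ) = (123 − μ)² / (μ·(2 + δ)) = 3.734483.
Bound = exp(−3.734483) = 0.02389.

0.0239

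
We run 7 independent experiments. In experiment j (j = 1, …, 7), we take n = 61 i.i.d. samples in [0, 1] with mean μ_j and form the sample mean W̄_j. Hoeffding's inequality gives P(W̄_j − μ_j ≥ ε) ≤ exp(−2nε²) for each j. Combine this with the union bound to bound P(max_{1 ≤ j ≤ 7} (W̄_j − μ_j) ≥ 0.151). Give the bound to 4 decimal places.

0.4335

Per-experiment Hoeffding bound: exp(−2·61·0.151²) = exp(−2.78172) = 0.061932.
Union bound over 7 events: 7·0.061932 = 0.43352.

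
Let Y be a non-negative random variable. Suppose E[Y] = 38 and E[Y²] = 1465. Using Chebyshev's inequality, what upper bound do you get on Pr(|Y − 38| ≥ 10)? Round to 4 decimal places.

Var(Y) = E[Y²] − (E[Y])² = 1465 − 1444 = 21.
Chebyshev's inequality: Pr(|Y − μ| ≥ t) ≤ Var(Y)/t² = 21/100 = 0.2100.

0.2100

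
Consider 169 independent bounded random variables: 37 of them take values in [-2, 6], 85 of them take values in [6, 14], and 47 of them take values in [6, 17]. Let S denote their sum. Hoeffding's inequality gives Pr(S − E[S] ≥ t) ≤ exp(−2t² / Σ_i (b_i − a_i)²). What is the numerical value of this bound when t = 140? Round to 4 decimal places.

Σ(b_i − a_i)² = 37·8² + 85·8² + 47·11² = 13495.
Exponent = 2·140² / 13495 = 2.90478.
Bound = exp(−2.90478) = 0.05476.

0.0548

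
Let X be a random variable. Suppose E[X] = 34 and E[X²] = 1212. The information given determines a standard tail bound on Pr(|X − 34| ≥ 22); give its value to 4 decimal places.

0.1157

The first two moments determine the variance, so Chebyshev's inequality is the sharpest standard bound available.
Var(X) = E[X²] − (E[X])² = 1212 − 1156 = 56.
Chebyshev's inequality: Pr(|X − μ| ≥ t) ≤ Var(X)/t² = 56/484 = 0.1157.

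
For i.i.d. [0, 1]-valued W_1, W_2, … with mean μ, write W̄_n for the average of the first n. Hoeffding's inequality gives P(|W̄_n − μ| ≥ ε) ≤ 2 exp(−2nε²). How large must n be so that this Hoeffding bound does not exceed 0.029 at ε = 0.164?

Require 2·exp(−2nε²) ≤ 0.029, i.e. 2nε² ≥ ln(2/0.029) = 4.233607.
So n ≥ 4.233607 / (2·0.164²) = 78.703.
The smallest integer n is 79.

79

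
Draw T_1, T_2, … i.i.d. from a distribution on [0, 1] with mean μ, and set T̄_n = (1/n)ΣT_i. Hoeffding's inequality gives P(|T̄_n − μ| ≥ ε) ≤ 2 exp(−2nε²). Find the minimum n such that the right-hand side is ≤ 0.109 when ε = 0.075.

Require 2·exp(−2nε²) ≤ 0.109, i.e. 2nε² ≥ ln(2/0.109) = 2.909555.
So n ≥ 2.909555 / (2·0.075²) = 258.627.
The smallest integer n is 259.

259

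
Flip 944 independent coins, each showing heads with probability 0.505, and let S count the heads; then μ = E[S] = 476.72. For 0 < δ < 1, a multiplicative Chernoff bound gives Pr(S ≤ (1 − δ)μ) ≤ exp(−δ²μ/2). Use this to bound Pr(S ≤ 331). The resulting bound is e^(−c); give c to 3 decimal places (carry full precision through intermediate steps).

Write 331 = (1 − δ)μ, so δ = 1 − 331/476.72 = 0.3056721…
Then the exponent is δ²μ/2 = (μ − 331)²/(2μ) = 22.271269.

22.271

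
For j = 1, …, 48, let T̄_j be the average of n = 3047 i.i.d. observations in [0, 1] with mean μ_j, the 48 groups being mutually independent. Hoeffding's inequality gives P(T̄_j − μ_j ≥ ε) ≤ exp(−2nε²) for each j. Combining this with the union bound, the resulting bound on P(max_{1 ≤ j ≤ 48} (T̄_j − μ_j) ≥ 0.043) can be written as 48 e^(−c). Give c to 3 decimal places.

Union bound over the 48 events: P(max_{1 ≤ j ≤ 48} (T̄_j − μ_j) ≥ 0.043) ≤ 48·exp(−2nε²) = 48 exp(−2·3047·0.043²).
So c = 2·3047·0.043² = 11.2678.

11.268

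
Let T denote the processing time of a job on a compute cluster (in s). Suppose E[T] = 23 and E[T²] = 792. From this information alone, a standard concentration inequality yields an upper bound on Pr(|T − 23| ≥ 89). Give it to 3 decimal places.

0.033

The first two moments determine the variance, so Chebyshev's inequality is the sharpest standard bound available.
Var(T) = E[T²] − (E[T])² = 792 − 529 = 263.
Chebyshev's inequality: Pr(|T − μ| ≥ t) ≤ Var(T)/t² = 263/7921 = 0.0332.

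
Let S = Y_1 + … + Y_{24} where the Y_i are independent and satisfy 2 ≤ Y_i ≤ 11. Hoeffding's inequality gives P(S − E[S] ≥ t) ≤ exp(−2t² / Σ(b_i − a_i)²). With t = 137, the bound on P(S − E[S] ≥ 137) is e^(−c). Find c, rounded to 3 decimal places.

Σ(b_i − a_i)² = 24·(9)² = 1944.
c = 2t²/1944 = 2·137²/1944 = 19.3097.

19.310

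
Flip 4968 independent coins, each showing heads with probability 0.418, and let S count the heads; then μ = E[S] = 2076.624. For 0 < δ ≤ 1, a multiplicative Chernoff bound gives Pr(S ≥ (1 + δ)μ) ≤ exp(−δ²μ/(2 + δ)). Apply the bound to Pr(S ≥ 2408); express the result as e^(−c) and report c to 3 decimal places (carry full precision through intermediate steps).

Write 2408 = (1 + δ)μ, so δ = 2408/2076.624 − 1 = 0.1595744…
Then the exponent is δ²μ/(2 + δ) = (2408 − μ)² / (μ·(2 + δ)) = 24.485900.

24.486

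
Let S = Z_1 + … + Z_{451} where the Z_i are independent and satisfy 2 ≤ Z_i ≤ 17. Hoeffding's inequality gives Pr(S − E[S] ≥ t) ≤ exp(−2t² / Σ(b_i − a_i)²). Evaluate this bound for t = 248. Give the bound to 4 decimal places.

Σ(b_i − a_i)² = 451·(15)² = 101475.
Exponent = 2·248²/101475 = 1.2122.
Bound = exp(−1.2122) = 0.29754.

0.2975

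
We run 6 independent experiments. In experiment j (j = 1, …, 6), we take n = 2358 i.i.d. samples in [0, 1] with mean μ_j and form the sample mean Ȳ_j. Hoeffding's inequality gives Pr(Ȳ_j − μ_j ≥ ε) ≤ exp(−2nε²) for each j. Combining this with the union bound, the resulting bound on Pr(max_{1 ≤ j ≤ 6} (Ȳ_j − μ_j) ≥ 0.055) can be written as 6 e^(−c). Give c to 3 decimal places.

14.266

Union bound over the 6 events: Pr(max_{1 ≤ j ≤ 6} (Ȳ_j − μ_j) ≥ 0.055) ≤ 6·exp(−2nε²) = 6 exp(−2·2358·0.055²).
So c = 2·2358·0.055² = 14.2659.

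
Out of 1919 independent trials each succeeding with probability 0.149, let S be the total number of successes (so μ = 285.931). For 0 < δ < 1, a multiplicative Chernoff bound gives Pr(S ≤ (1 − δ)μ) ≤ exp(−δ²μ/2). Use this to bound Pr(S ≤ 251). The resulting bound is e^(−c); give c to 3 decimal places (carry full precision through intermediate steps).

Write 251 = (1 − δ)μ, so δ = 1 − 251/285.931 = 0.1221658…
Then the exponent is δ²μ/2 = (μ − 251)²/(2μ) = 2.133687.

2.134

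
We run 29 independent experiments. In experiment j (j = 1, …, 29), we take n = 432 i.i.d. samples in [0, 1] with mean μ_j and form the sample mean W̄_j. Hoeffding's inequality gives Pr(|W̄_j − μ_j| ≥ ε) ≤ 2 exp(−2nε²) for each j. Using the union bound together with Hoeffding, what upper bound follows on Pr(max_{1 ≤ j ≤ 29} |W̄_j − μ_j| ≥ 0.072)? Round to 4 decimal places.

Per-experiment Hoeffding bound: 2·exp(−2·432·0.072²) = 2·exp(−4.47898) = 0.02269.
Union bound over 29 events: 29·0.02269 = 0.65801.

0.6580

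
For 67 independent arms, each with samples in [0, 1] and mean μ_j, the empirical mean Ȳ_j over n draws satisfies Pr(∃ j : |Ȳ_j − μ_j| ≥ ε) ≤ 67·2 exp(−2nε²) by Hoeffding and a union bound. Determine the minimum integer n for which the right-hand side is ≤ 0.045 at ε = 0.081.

610

Need 2·67·exp(−2nε²) ≤ 0.045, i.e. exp(−2nε²) ≤ 0.045/134.
So 2nε² ≥ ln(134/0.045) = 7.998933.
Hence n ≥ 7.998933/(2·0.081²) = 609.582.
The smallest integer n is 610.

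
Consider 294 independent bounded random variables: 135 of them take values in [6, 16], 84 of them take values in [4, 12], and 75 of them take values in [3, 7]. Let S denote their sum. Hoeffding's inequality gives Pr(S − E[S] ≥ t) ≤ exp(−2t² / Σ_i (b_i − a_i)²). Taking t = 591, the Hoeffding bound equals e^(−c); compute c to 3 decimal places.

Σ(b_i − a_i)² = 135·10² + 84·8² + 75·4² = 20076.
c = 2t² / 20076 = 2·591² / 20076 = 34.7959.

34.796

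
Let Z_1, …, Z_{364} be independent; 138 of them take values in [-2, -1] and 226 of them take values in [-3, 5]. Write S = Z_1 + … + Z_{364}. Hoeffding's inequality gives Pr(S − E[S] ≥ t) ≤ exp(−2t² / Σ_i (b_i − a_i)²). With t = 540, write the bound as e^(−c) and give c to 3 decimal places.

39.940

Σ(b_i − a_i)² = 138·1² + 226·8² = 14602.
c = 2t² / 14602 = 2·540² / 14602 = 39.9397.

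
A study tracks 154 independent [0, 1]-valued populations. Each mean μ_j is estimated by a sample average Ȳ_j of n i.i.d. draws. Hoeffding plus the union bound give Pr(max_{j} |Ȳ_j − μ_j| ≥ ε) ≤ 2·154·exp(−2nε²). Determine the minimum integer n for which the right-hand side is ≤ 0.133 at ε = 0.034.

Need 2·154·exp(−2nε²) ≤ 0.133, i.e. exp(−2nε²) ≤ 0.133/308.
So 2nε² ≥ ln(308/0.133) = 7.747506.
Hence n ≥ 7.747506/(2·0.034²) = 3350.997.
The smallest integer n is 3351.

3351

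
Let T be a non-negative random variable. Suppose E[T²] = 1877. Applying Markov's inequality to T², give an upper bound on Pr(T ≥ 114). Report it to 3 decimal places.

Since T ≥ 0, the event {T ≥ 114} is the same as {T² ≥ 12996}.
Markov's inequality applied to T² gives Pr(T² ≥ 12996) ≤ E[T²]/12996 = 1877/12996 = 0.1444.

0.144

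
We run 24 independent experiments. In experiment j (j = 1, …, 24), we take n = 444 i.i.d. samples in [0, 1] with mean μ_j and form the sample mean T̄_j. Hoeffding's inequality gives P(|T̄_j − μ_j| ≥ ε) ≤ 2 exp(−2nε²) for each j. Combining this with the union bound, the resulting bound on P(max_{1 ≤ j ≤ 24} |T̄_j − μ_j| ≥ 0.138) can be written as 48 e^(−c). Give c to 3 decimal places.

16.911

Union bound over the 24 events: P(max_{1 ≤ j ≤ 24} |T̄_j − μ_j| ≥ 0.138) ≤ 24·2·exp(−2nε²) = 48 exp(−2·444·0.138²).
So c = 2·444·0.138² = 16.9111.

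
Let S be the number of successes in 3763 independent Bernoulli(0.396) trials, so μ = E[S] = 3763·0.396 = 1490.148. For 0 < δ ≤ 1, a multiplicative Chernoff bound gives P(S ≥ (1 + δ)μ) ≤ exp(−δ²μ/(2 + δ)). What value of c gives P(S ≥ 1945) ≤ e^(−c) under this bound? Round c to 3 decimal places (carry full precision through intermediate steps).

60.227

Write 1945 = (1 + δ)μ, so δ = 1945/1490.148 − 1 = 0.3052395…
Then the exponent is δ²μ/(2 + δ) = (1945 − μ)² / (μ·(2 + δ)) = 60.227490.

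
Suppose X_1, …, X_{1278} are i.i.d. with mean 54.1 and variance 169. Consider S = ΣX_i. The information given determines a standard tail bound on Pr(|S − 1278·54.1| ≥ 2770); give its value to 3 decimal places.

With mean and variance of each term known, Chebyshev's inequality bounds the deviation of the sum (or sample mean).
Var(S) = n·Var(X_i) = 1278·169 = 215982.
Chebyshev: Pr(|S − 1278·54.1| ≥ 2770) ≤ Var(S)/2770² = 215982/7672900 = 0.0281.

0.028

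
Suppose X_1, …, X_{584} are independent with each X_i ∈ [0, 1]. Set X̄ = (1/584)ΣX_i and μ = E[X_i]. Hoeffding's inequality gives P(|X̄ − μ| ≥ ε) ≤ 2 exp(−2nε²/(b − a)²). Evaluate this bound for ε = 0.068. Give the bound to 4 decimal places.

0.0090

Exponent: 2nε²/(b − a)² = 2·584·0.068² / 1² = 5.40083.
Bound = 2·exp(−5.40083) = 0.00903.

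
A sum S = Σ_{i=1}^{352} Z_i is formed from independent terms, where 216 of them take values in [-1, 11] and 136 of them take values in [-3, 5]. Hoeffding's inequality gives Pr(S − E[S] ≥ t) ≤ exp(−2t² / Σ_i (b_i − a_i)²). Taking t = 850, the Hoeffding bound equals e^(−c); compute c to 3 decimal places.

Σ(b_i − a_i)² = 216·12² + 136·8² = 39808.
c = 2t² / 39808 = 2·850² / 39808 = 36.2992.

36.299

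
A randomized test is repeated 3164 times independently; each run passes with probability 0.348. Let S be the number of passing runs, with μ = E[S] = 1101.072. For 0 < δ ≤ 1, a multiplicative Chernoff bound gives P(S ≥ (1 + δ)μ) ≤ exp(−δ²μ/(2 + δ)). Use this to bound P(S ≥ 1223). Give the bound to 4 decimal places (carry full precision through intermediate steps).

Write 1223 = (1 + δ)μ, so δ = 1223/1101.072 − 1 = 0.1107357…
Then the exponent is δ²μ/(2 + δ) = (1223 − μ)² / (μ·(2 + δ)) = 6.396720.
Bound = exp(−6.396720) = 0.00167.

0.0017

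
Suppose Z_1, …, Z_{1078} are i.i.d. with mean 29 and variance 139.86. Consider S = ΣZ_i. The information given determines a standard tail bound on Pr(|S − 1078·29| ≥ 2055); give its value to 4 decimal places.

With mean and variance of each term known, Chebyshev's inequality bounds the deviation of the sum (or sample mean).
Var(S) = n·Var(Z_i) = 1078·139.86 = 150769.08.
Chebyshev: Pr(|S − 1078·29| ≥ 2055) ≤ Var(S)/2055² = 150769.08/4223025 = 0.0357.

0.0357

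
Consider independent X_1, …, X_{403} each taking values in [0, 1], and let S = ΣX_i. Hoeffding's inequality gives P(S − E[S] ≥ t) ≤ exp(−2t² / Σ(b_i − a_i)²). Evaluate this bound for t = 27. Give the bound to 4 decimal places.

0.0268

Σ(b_i − a_i)² = 403·(1)² = 403.
Exponent = 2·27²/403 = 3.6179.
Bound = exp(−3.6179) = 0.02684.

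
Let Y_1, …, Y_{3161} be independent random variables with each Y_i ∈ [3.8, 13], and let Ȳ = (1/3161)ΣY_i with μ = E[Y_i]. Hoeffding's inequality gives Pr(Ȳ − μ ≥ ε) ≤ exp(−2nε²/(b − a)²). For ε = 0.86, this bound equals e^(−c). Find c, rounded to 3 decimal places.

c = 2nε²/(b − a)² = 2·3161·0.86² / 9.2² = 55.2428.

55.243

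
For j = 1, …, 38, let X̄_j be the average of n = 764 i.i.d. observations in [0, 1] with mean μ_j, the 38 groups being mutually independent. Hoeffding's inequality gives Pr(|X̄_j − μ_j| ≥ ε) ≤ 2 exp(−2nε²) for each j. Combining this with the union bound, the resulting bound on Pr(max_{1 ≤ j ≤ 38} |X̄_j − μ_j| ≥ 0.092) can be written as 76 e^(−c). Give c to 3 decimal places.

12.933

Union bound over the 38 events: Pr(max_{1 ≤ j ≤ 38} |X̄_j − μ_j| ≥ 0.092) ≤ 38·2·exp(−2nε²) = 76 exp(−2·764·0.092²).
So c = 2·764·0.092² = 12.9330.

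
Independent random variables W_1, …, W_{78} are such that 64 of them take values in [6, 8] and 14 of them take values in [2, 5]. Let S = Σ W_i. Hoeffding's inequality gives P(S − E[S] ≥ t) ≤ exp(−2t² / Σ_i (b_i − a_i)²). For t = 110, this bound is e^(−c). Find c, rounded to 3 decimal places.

63.351

Σ(b_i − a_i)² = 64·2² + 14·3² = 382.
c = 2t² / 382 = 2·110² / 382 = 63.3508.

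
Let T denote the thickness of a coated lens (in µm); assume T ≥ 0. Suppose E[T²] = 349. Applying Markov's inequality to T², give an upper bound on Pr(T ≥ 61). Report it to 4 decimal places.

Since T ≥ 0, the event {T ≥ 61} is the same as {T² ≥ 3721}.
Markov's inequality applied to T² gives Pr(T² ≥ 3721) ≤ E[T²]/3721 = 349/3721 = 0.0938.

0.0938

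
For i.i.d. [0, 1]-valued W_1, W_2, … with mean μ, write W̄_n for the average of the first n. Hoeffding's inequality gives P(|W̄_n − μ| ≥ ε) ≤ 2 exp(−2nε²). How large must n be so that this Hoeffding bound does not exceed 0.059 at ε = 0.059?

Require 2·exp(−2nε²) ≤ 0.059, i.e. 2nε² ≥ ln(2/0.059) = 3.523365.
So n ≥ 3.523365 / (2·0.059²) = 506.085.
The smallest integer n is 507.

507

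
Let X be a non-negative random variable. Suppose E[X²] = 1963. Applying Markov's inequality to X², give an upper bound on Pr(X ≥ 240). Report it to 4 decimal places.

Since X ≥ 0, the event {X ≥ 240} is the same as {X² ≥ 57600}.
Markov's inequality applied to X² gives Pr(X² ≥ 57600) ≤ E[X²]/57600 = 1963/57600 = 0.0341.

0.0341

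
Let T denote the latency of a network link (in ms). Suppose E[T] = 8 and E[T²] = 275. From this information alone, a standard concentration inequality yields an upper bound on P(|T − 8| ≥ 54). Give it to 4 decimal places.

0.0724

The first two moments determine the variance, so Chebyshev's inequality is the sharpest standard bound available.
Var(T) = E[T²] − (E[T])² = 275 − 64 = 211.
Chebyshev's inequality: P(|T − μ| ≥ t) ≤ Var(T)/t² = 211/2916 = 0.0724.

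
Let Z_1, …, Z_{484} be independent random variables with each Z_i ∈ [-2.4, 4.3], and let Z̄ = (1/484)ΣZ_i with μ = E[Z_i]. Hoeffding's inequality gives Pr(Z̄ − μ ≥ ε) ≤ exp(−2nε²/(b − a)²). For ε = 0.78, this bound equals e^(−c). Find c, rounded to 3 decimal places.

c = 2nε²/(b − a)² = 2·484·0.78² / 6.7² = 13.1194.

13.119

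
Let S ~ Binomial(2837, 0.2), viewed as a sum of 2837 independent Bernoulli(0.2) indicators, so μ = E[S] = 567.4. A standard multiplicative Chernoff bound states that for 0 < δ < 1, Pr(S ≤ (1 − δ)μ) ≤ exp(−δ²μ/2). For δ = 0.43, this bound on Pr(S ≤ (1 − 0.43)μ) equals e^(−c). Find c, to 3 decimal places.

52.456

c = δ²μ/2 = 0.43²·567.4/2 = 52.4561.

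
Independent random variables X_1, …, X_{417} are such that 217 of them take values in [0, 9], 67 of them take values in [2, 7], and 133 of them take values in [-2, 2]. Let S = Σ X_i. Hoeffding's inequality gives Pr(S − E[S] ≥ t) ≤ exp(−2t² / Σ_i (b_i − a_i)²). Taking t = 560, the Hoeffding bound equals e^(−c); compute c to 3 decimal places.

29.336

Σ(b_i − a_i)² = 217·9² + 67·5² + 133·4² = 21380.
c = 2t² / 21380 = 2·560² / 21380 = 29.3358.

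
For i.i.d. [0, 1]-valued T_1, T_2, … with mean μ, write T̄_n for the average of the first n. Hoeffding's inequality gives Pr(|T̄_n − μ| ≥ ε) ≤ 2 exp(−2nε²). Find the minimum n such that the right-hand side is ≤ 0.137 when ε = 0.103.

127

Require 2·exp(−2nε²) ≤ 0.137, i.e. 2nε² ≥ ln(2/0.137) = 2.680922.
So n ≥ 2.680922 / (2·0.103²) = 126.351.
The smallest integer n is 127.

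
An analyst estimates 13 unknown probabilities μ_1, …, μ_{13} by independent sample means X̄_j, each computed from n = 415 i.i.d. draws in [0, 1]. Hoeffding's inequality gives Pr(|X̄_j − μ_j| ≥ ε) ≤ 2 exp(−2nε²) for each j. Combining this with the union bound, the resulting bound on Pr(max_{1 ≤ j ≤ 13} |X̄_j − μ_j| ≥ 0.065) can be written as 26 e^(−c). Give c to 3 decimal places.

Union bound over the 13 events: Pr(max_{1 ≤ j ≤ 13} |X̄_j − μ_j| ≥ 0.065) ≤ 13·2·exp(−2nε²) = 26 exp(−2·415·0.065²).
So c = 2·415·0.065² = 3.5067.

3.507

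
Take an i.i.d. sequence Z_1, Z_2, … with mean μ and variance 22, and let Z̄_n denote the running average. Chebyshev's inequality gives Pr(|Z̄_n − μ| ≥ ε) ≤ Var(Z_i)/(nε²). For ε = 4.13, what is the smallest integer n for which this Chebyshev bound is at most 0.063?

21

Require 22/(n·4.13²) ≤ 0.063, i.e. n ≥ 22/(0.063·4.13²) = 20.473.
The smallest integer n is 21.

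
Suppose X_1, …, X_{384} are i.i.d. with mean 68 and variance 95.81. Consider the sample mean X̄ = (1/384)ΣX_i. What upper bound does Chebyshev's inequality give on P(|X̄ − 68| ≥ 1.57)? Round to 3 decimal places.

Var(X̄) = Var(X_i)/n = 95.81/384 = 0.24951.
Chebyshev: P(|X̄ − 68| ≥ 1.57) ≤ Var(X̄)/(1.57)² = 95.81/(384·1.57²) = 0.1012.

0.101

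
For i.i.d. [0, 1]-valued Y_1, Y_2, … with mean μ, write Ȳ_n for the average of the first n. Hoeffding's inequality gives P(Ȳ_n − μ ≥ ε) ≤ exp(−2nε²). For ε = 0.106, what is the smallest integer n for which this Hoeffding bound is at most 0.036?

Require exp(−2nε²) ≤ 0.036, i.e. 2nε² ≥ ln(1/0.036) = 3.324236.
So n ≥ 3.324236 / (2·0.106²) = 147.928.
The smallest integer n is 148.

148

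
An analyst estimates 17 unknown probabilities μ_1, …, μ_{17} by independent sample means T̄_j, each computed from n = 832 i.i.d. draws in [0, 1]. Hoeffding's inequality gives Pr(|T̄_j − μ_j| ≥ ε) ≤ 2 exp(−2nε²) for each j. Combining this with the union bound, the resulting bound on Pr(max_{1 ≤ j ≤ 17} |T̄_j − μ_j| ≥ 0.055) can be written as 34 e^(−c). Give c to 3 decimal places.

Union bound over the 17 events: Pr(max_{1 ≤ j ≤ 17} |T̄_j − μ_j| ≥ 0.055) ≤ 17·2·exp(−2nε²) = 34 exp(−2·832·0.055²).
So c = 2·832·0.055² = 5.0336.

5.034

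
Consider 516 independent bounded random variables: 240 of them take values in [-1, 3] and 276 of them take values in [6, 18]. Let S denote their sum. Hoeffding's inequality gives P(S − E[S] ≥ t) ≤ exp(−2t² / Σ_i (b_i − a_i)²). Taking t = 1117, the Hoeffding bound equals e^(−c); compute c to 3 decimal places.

57.254

Σ(b_i − a_i)² = 240·4² + 276·12² = 43584.
c = 2t² / 43584 = 2·1117² / 43584 = 57.2545.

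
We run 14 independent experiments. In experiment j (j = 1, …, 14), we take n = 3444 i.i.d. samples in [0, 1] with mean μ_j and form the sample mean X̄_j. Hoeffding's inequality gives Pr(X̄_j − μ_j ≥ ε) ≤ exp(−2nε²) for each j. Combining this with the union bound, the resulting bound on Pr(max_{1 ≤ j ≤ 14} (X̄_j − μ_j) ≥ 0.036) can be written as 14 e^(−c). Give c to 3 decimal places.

Union bound over the 14 events: Pr(max_{1 ≤ j ≤ 14} (X̄_j − μ_j) ≥ 0.036) ≤ 14·exp(−2nε²) = 14 exp(−2·3444·0.036²).
So c = 2·3444·0.036² = 8.9268.

8.927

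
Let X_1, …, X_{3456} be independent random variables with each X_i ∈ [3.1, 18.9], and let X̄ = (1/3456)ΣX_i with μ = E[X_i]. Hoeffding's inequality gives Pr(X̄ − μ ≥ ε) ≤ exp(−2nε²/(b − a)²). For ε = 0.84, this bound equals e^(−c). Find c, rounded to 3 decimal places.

c = 2nε²/(b − a)² = 2·3456·0.84² / 15.8² = 19.5366.

19.537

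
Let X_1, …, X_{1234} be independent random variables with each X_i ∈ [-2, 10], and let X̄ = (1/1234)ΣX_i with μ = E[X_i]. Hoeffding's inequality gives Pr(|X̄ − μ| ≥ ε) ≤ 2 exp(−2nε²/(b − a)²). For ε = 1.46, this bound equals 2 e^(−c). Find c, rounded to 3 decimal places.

c = 2nε²/(b − a)² = 2·1234·1.46² / 12² = 36.5333.

36.533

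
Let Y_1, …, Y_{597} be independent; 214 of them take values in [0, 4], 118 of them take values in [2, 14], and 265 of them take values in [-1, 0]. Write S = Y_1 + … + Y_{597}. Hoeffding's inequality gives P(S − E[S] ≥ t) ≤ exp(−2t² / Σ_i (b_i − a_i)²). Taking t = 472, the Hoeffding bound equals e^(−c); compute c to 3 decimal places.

21.545

Σ(b_i − a_i)² = 214·4² + 118·12² + 265·1² = 20681.
c = 2t² / 20681 = 2·472² / 20681 = 21.5448.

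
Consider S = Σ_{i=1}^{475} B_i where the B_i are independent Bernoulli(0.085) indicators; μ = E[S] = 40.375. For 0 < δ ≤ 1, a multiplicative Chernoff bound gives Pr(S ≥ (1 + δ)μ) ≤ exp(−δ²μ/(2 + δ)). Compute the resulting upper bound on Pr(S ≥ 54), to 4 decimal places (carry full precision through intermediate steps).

Write 54 = (1 + δ)μ, so δ = 54/40.375 − 1 = 0.3374613…
Then the exponent is δ²μ/(2 + δ) = (54 − μ)² / (μ·(2 + δ)) = 1.967053.
Bound = exp(−1.967053) = 0.13987.

0.1399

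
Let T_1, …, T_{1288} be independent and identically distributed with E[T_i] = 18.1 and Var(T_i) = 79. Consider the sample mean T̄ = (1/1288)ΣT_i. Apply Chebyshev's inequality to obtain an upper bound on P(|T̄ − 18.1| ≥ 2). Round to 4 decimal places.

Var(T̄) = Var(T_i)/n = 79/1288 = 0.061335.
Chebyshev: P(|T̄ − 18.1| ≥ 2) ≤ Var(T̄)/(2)² = 79/(1288·2²) = 0.0153.

0.0153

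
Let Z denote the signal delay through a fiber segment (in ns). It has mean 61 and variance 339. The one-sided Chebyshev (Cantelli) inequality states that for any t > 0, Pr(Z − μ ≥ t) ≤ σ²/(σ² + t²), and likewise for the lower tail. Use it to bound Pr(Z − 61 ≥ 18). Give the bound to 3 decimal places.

Here σ² = 339 and t = 18, so σ² + t² = 663.
Cantelli's bound: 339/663 = 0.5113.

0.511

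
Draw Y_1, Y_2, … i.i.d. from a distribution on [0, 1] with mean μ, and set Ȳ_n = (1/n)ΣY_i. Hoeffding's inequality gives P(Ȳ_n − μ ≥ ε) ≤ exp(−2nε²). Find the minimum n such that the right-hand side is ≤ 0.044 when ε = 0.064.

382

Require exp(−2nε²) ≤ 0.044, i.e. 2nε² ≥ ln(1/0.044) = 3.123566.
So n ≥ 3.123566 / (2·0.064²) = 381.295.
The smallest integer n is 382.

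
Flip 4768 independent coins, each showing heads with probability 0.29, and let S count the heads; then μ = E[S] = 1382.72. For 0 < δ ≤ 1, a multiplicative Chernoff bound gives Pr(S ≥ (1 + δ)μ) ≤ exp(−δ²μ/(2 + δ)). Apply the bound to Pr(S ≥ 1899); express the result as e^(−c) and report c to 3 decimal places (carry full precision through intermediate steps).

Write 1899 = (1 + δ)μ, so δ = 1899/1382.72 − 1 = 0.37338…
Then the exponent is δ²μ/(2 + δ) = (1899 − μ)² / (μ·(2 + δ)) = 81.221140.

81.221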